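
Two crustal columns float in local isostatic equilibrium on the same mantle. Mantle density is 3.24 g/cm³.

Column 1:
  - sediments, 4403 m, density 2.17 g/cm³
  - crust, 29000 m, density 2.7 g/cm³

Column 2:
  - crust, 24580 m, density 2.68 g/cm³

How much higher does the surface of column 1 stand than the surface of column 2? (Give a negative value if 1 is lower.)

2040 m

For any compensation level in the mantle, the mantle terms cancel and isostasy reduces to e = (Σt_1 − Σt_2) − (Σ(ρt)_1 − Σ(ρt)_2) / ρ_m.
Σt_1 = 33403 m; Σt_2 = 24580 m; Σ(ρt)_1 = 87854.51; Σ(ρt)_2 = 65874.4 (in m·g/cm³).
e = (33403 − 24580) − (87854.51 − 65874.4) / 3.24 = 2040 m.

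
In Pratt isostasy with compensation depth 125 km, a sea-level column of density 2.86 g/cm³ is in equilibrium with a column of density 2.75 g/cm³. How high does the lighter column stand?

ρ_ref D = ρ (D + h) → h = D (ρ_ref − ρ)/ρ.
h = 125 km × (2.86 − 2.75)/2.75 = 5 km.

5 km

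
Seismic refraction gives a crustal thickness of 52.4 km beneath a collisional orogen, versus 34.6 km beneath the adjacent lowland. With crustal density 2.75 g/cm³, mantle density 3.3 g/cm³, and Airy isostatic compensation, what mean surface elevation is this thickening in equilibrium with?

Excess crust Δ = 52.4 km − 34.6 km = 17.8 km, split between elevation h and root r with h + r = Δ.
Airy balance ρ_c h = (ρ_m − ρ_c) r gives r = h ρ_c/(ρ_m − ρ_c), so h (1 + ρ_c/(ρ_m − ρ_c)) = Δ, i.e. h = Δ (ρ_m − ρ_c)/ρ_m.
h = 17.8 km × 0.55/3.3 = 2.97 km.

2.97 km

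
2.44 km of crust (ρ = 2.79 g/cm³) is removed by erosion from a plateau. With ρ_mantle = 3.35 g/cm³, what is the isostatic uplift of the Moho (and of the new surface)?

2.03 km

Unloading: uplift u = e ρ_c/ρ_m = 2.44 km × 2.79/3.35 = 2.03 km.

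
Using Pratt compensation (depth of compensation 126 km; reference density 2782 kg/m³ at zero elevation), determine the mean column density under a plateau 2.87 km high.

Pratt balance: ρ_ref D = ρ (D + h).
ρ = ρ_ref D/(D + h) = 2782 × 126 km/(126 km + 2.87 km) = 2720 kg/m³.

2720 kg/m³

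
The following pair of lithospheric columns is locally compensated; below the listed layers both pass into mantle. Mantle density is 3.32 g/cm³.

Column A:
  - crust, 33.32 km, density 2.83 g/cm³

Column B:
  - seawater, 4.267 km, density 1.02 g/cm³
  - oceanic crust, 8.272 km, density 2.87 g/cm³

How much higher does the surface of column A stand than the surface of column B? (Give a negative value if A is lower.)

For any compensation level in the mantle, the mantle terms cancel and isostasy reduces to e = (Σt_A − Σt_B) − (Σ(ρt)_A − Σ(ρt)_B) / ρ_m.
Σt_A = 33.32 km; Σt_B = 12.539 km; Σ(ρt)_A = 94.2956; Σ(ρt)_B = 28.09298 (in km·g/cm³).
e = (33.32 − 12.539) − (94.2956 − 28.09298) / 3.32 = 0.84 km.

0.84 km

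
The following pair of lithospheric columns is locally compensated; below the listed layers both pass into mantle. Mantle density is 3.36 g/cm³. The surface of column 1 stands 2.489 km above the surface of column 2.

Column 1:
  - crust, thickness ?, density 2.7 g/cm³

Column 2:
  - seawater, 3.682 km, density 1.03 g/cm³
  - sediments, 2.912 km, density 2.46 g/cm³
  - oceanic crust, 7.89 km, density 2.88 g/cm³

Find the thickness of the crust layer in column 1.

Take the compensation level at the base of the deeper column (depth z_c below the surface of column 1) and equate Σ ρ_i t_i down to z_c; mantle fills any gap and the z_c terms cancel.
Column 1: x×2.7 + (z_c − 0 − x)×3.36
Column 2: 2.489×0 + 3.682×1.03 + 2.912×2.46 + 7.89×2.88 + (z_c − 2.489 − 14.484)×3.36
The z_c×3.36 term appears on both sides and cancels. Collect the known terms of each column as K = Σ(ρt)_known − 3.36 × (depth of known layers): K_1 = 0 − 3.36×0 = 0; K_2 = 33.67918 − 3.36×(2.489 + 14.484) = −23.3501.
Balance: K_1 − x×(3.36 − 2.7) = K_2, so x = (K_1 − K_2)/(3.36 − 2.7) = 23.3501/0.66 = 35.4 km.

35.4 km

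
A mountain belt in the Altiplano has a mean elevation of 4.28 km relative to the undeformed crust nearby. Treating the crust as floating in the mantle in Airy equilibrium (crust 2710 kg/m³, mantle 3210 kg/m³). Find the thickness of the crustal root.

23.2 km

Isostatic balance requires: the weight of the topography is balanced by the buoyancy of the root, ρ_c h = (ρ_m − ρ_c) r.
r = h · ρ_c / (ρ_m − ρ_c) = 4.28 km × 2710 / (3210 − 2710) = 23.2 km.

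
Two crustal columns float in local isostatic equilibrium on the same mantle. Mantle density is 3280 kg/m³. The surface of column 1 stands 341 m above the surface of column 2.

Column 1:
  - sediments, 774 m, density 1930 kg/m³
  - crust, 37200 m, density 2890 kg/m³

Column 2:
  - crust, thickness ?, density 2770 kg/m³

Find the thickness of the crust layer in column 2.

Take the compensation level at the base of the deeper column (depth z_c below the surface of column 1) and equate Σ ρ_i t_i down to z_c; mantle fills any gap and the z_c terms cancel.
Column 1: 774×1930 + 37200×2890 + (z_c − 37974)×3280
Column 2: 341×0 + x×2770 + (z_c − 341 − 0 − x)×3280
The z_c×3280 term appears on both sides and cancels. Collect the known terms of each column as K = Σ(ρt)_known − 3280 × (depth of known layers): K_1 = 109001820 − 3280×37974 = −15552900; K_2 = 0 − 3280×(341 + 0) = −1118480.
Balance: K_1 = K_2 − x×(3280 − 2770), so x = (K_2 − K_1)/(3280 − 2770) = 14434400/510 = 28300 m.

28300 m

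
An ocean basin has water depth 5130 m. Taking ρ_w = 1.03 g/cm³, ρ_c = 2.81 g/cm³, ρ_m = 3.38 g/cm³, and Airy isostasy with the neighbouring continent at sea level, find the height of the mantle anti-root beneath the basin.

16000 m

By Archimedes' principle applied to the lithosphere: replacing crust with seawater at the top is compensated by replacing crust with mantle at the base: d (ρ_c − ρ_w) = a (ρ_m − ρ_c).
a = d (ρ_c − ρ_w)/(ρ_m − ρ_c) = 5130 m × 1.78/0.57 = 16000 m.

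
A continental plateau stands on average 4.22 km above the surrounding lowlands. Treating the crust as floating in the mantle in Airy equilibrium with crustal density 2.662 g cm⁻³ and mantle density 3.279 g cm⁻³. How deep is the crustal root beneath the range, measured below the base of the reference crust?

Equating mass per unit area of the two columns: the weight of the topography is balanced by the buoyancy of the root, ρ_c h = (ρ_m − ρ_c) r.
r = h · ρ_c / (ρ_m − ρ_c) = 4.22 km × 2.662 / (3.279 − 2.662) = 18.2 km.

18.2 km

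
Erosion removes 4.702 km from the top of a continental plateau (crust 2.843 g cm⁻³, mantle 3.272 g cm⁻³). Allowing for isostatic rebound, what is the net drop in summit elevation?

Rebound u = e ρ_c/ρ_m = 4.702 km × 2.843/3.272 = 4.086 km.
Net surface drop = e − u = 4.702 km − 4.086 km = e (ρ_m − ρ_c)/ρ_m = 0.616 km.

0.616 km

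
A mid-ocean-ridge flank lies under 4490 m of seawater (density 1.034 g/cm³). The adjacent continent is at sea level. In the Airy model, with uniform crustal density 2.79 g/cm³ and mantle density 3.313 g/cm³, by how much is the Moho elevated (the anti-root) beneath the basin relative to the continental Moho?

15100 m

For local isostatic compensation: replacing crust with seawater at the top is compensated by replacing crust with mantle at the base: d (ρ_c − ρ_w) = a (ρ_m − ρ_c).
a = d (ρ_c − ρ_w)/(ρ_m − ρ_c) = 4490 m × 1.756/0.523 = 15100 m.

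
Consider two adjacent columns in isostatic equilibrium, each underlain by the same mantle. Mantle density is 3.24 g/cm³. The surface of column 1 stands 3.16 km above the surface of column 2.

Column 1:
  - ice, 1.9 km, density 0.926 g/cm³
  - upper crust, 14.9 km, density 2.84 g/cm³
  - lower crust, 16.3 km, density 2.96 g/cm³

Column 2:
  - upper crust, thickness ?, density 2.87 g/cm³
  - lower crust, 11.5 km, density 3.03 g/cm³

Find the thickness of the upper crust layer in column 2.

6.13 km

Take the compensation level at the base of the deeper column (depth z_c below the surface of column 1) and equate Σ ρ_i t_i down to z_c; mantle fills any gap and the z_c terms cancel.
Column 1: 1.9×0.926 + 14.9×2.84 + 16.3×2.96 + (z_c − 33.1)×3.24
Column 2: 3.16×0 + x×2.87 + 11.5×3.03 + (z_c − 3.16 − 11.5 − x)×3.24
The z_c×3.24 term appears on both sides and cancels. Collect the known terms of each column as K = Σ(ρt)_known − 3.24 × (depth of known layers): K_1 = 92.3234 − 3.24×33.1 = −14.9206; K_2 = 34.845 − 3.24×(3.16 + 11.5) = −12.6534.
Balance: K_1 = K_2 − x×(3.24 − 2.87), so x = (K_2 − K_1)/(3.24 − 2.87) = 2.2672/0.37 = 6.13 km.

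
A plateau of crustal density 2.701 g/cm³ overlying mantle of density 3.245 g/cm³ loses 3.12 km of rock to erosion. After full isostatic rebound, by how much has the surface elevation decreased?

Rebound u = e ρ_c/ρ_m = 3.12 km × 2.701/3.245 = 2.597 km.
Net surface drop = e − u = 3.12 km − 2.597 km = e (ρ_m − ρ_c)/ρ_m = 0.523 km.

0.523 km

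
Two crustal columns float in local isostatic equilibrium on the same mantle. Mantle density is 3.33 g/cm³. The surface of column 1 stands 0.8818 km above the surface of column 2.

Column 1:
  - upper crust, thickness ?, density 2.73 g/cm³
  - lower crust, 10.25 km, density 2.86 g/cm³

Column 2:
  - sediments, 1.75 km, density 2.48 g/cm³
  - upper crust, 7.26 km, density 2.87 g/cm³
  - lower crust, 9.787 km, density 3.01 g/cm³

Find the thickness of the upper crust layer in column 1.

Take the compensation level at the base of the deeper column (depth z_c below the surface of column 1) and equate Σ ρ_i t_i down to z_c; mantle fills any gap and the z_c terms cancel.
Column 1: x×2.73 + 10.25×2.86 + (z_c − 10.25 − x)×3.33
Column 2: 0.8818×0 + 1.75×2.48 + 7.26×2.87 + 9.787×3.01 + (z_c − 0.8818 − 18.797)×3.33
The z_c×3.33 term appears on both sides and cancels. Collect the known terms of each column as K = Σ(ρt)_known − 3.33 × (depth of known layers): K_1 = 29.315 − 3.33×10.25 = −4.8175; K_2 = 54.63507 − 3.33×(0.8818 + 18.797) = −10.895334.
Balance: K_1 − x×(3.33 − 2.73) = K_2, so x = (K_1 − K_2)/(3.33 − 2.73) = 6.07783/0.6 = 10.1 km.

10.1 km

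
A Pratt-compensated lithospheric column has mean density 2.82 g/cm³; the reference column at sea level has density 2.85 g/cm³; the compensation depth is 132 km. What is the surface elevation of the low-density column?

1.4 km

ρ_ref D = ρ (D + h) → h = D (ρ_ref − ρ)/ρ.
h = 132 km × (2.85 − 2.82)/2.82 = 1.4 km.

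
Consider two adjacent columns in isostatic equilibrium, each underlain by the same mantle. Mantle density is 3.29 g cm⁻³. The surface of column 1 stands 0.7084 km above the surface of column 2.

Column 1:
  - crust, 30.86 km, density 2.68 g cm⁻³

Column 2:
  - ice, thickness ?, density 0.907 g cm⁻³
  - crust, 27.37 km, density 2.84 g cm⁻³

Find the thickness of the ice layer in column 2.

Take the compensation level at the base of the deeper column (depth z_c below the surface of column 1) and equate Σ ρ_i t_i down to z_c; mantle fills any gap and the z_c terms cancel.
Column 1: 30.86×2.68 + (z_c − 30.86)×3.29
Column 2: 0.7084×0 + x×0.907 + 27.37×2.84 + (z_c − 0.7084 − 27.37 − x)×3.29
The z_c×3.29 term appears on both sides and cancels. Collect the known terms of each column as K = Σ(ρt)_known − 3.29 × (depth of known layers): K_1 = 82.7048 − 3.29×30.86 = −18.8246; K_2 = 77.7308 − 3.29×(0.7084 + 27.37) = −14.647136.
Balance: K_1 = K_2 − x×(3.29 − 0.907), so x = (K_2 − K_1)/(3.29 − 0.907) = 4.17746/2.383 = 1.75 km.

1.75 km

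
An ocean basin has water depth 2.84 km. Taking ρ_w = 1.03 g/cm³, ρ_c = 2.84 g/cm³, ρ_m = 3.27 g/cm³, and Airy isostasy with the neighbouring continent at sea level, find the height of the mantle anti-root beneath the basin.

By Archimedes' principle applied to the lithosphere: replacing crust with seawater at the top is compensated by replacing crust with mantle at the base: d (ρ_c − ρ_w) = a (ρ_m − ρ_c).
a = d (ρ_c − ρ_w)/(ρ_m − ρ_c) = 2.84 km × 1.81/0.43 = 12 km.

12 km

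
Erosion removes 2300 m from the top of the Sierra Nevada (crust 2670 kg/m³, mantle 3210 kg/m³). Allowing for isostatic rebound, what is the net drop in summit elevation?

387 m

Rebound u = e ρ_c/ρ_m = 2300 m × 2670/3210 = 1913 m.
Net surface drop = e − u = 2300 m − 1913 m = e (ρ_m − ρ_c)/ρ_m = 387 m.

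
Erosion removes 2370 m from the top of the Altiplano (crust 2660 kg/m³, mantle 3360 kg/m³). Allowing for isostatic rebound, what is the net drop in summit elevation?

494 m

Rebound u = e ρ_c/ρ_m = 2370 m × 2660/3360 = 1876 m.
Net surface drop = e − u = 2370 m − 1876 m = e (ρ_m − ρ_c)/ρ_m = 494 m.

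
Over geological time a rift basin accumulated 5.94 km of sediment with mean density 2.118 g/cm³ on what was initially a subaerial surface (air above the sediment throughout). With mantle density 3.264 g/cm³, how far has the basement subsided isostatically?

Subaerial load: s = t ρ_sed / ρ_m = 5.94 km × 2.118/3.264 = 3.85 km.

3.85 km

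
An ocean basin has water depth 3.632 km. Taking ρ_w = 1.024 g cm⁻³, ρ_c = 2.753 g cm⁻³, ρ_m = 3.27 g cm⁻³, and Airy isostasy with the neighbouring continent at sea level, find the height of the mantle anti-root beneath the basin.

12.1 km

By Archimedes' principle applied to the lithosphere: replacing crust with seawater at the top is compensated by replacing crust with mantle at the base: d (ρ_c − ρ_w) = a (ρ_m − ρ_c).
a = d (ρ_c − ρ_w)/(ρ_m − ρ_c) = 3.632 km × 1.729/0.517 = 12.1 km.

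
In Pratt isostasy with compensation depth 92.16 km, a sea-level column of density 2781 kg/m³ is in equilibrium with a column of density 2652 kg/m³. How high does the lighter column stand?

4.48 km

ρ_ref D = ρ (D + h) → h = D (ρ_ref − ρ)/ρ.
h = 92.16 km × (2781 − 2652)/2652 = 4.48 km.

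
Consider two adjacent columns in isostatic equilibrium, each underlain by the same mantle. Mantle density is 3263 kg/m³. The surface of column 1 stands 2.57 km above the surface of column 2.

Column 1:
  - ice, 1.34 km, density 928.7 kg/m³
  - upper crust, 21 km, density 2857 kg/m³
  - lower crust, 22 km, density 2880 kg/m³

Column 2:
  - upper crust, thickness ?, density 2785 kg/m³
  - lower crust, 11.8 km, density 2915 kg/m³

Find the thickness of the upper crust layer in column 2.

Take the compensation level at the base of the deeper column (depth z_c below the surface of column 1) and equate Σ ρ_i t_i down to z_c; mantle fills any gap and the z_c terms cancel.
Column 1: 1.34×928.7 + 21×2857 + 22×2880 + (z_c − 44.34)×3263
Column 2: 2.57×0 + x×2785 + 11.8×2915 + (z_c − 2.57 − 11.8 − x)×3263
The z_c×3263 term appears on both sides and cancels. Collect the known terms of each column as K = Σ(ρt)_known − 3263 × (depth of known layers): K_1 = 124601.458 − 3263×44.34 = −20079.962; K_2 = 34397 − 3263×(2.57 + 11.8) = −12492.31.
Balance: K_1 = K_2 − x×(3263 − 2785), so x = (K_2 − K_1)/(3263 − 2785) = 7587.65/478 = 15.9 km.

15.9 km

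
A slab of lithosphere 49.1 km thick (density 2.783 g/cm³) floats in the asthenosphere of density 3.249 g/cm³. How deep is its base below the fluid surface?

Draft d = t ρ_obj/ρ_fluid = 49.1 km × 2.783/3.249 = 42.1 km.

42.1 km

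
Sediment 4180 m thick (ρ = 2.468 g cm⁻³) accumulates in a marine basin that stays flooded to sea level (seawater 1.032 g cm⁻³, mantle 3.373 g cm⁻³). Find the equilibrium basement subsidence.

2560 m

Submarine loading: the sediment displaces seawater, and the subsidence is in turn flooded, so s (ρ_m − ρ_w) = t (ρ_sed − ρ_w).
s = 4180 m × (2.468 − 1.032) / (3.373 − 1.032) = 2560 m.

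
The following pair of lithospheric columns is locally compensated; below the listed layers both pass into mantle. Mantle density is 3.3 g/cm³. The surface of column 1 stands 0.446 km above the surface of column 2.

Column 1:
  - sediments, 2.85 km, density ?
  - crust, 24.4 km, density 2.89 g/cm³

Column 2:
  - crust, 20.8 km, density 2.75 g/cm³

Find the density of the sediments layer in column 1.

Take the compensation level at the base of the deeper column (depth z_c below the surface of column 1) and equate Σ ρ_i t_i down to z_c; mantle fills any gap and the z_c terms cancel.
Column 1: 2.85×ρ + 24.4×2.89 + (z_c − 27.25)×3.3
Column 2: 0.446×0 + 20.8×2.75 + (z_c − 0.446 − 20.8)×3.3
The z_c×3.3 term appears on both sides and cancels. Collect the known terms of each column as K = Σ(ρt)_known − 3.3 × (depth of known layers): K_1 = 70.516 − 3.3×27.25 = −19.409; K_2 = 57.2 − 3.3×(0.446 + 20.8) = −12.9118.
Balance: K_1 + 2.85×ρ = K_2, so ρ = (K_2 − K_1)/2.85 = 6.4972/2.85 = 2.28 g/cm³.

2.28 g/cm³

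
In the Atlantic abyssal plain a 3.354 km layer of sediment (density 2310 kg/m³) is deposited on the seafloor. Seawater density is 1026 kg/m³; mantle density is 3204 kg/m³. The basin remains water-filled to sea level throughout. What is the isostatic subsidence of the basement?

Submarine loading: the sediment displaces seawater, and the subsidence is in turn flooded, so s (ρ_m − ρ_w) = t (ρ_sed − ρ_w).
s = 3.354 km × (2310 − 1026) / (3204 − 1026) = 1.98 km.

1.98 km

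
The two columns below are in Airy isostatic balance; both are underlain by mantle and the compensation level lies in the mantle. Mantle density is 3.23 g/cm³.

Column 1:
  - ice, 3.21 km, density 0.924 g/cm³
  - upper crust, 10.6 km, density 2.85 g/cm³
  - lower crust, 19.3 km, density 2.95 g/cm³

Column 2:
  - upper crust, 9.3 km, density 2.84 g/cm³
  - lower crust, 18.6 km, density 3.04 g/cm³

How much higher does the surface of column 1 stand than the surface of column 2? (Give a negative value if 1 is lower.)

For any compensation level in the mantle, the mantle terms cancel and isostasy reduces to e = (Σt_1 − Σt_2) − (Σ(ρt)_1 − Σ(ρt)_2) / ρ_m.
Σt_1 = 33.11 km; Σt_2 = 27.9 km; Σ(ρt)_1 = 90.11104; Σ(ρt)_2 = 82.956 (in km·g/cm³).
e = (33.11 − 27.9) − (90.11104 − 82.956) / 3.23 = 2.99 km.

2.99 km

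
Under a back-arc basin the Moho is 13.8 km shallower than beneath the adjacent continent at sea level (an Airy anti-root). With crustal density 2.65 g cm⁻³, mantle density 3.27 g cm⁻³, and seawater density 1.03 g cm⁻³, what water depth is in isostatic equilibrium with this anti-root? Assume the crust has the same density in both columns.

5.28 km

Replacing a thickness d of crust by seawater at the top must be balanced by replacing crust with mantle at the base: d (ρ_c − ρ_w) = a (ρ_m − ρ_c).
d = a (ρ_m − ρ_c)/(ρ_c − ρ_w) = 13.8 km × 0.62/1.62 = 5.28 km.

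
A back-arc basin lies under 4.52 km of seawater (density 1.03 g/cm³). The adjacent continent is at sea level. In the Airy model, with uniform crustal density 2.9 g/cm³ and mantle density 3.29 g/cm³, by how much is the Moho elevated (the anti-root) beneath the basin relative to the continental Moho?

By Archimedes' principle applied to the lithosphere: replacing crust with seawater at the top is compensated by replacing crust with mantle at the base: d (ρ_c − ρ_w) = a (ρ_m − ρ_c).
a = d (ρ_c − ρ_w)/(ρ_m − ρ_c) = 4.52 km × 1.87/0.39 = 21.7 km.

21.7 km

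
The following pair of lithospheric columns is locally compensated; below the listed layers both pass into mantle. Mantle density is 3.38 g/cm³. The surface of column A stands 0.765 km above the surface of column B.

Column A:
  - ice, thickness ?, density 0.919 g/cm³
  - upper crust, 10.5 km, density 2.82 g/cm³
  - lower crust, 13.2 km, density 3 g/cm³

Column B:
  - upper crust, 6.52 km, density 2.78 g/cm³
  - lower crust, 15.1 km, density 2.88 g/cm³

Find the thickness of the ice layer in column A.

Take the compensation level at the base of the deeper column (depth z_c below the surface of column A) and equate Σ ρ_i t_i down to z_c; mantle fills any gap and the z_c terms cancel.
Column A: x×0.919 + 10.5×2.82 + 13.2×3 + (z_c − 23.7 − x)×3.38
Column B: 0.765×0 + 6.52×2.78 + 15.1×2.88 + (z_c − 0.765 − 21.62)×3.38
The z_c×3.38 term appears on both sides and cancels. Collect the known terms of each column as K = Σ(ρt)_known − 3.38 × (depth of known layers): K_A = 69.21 − 3.38×23.7 = −10.896; K_B = 61.6136 − 3.38×(0.765 + 21.62) = −14.0477.
Balance: K_A − x×(3.38 − 0.919) = K_B, so x = (K_A − K_B)/(3.38 − 0.919) = 3.1517/2.461 = 1.28 km.

1.28 km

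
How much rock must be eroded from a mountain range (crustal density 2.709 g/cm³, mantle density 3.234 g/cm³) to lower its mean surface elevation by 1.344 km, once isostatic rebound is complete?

8.28 km

Net drop Δ = e − u = e − e ρ_c/ρ_m = e (ρ_m − ρ_c)/ρ_m.
e = Δ ρ_m/(ρ_m − ρ_c) = 1.344 km × 3.234/0.525 = 8.28 km.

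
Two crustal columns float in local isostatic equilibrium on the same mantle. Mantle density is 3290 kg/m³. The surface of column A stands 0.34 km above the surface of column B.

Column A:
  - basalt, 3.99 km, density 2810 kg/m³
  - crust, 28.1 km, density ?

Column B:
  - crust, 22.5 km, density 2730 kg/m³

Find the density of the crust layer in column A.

2870 kg/m³

Take the compensation level at the base of the deeper column (depth z_c below the surface of column A) and equate Σ ρ_i t_i down to z_c; mantle fills any gap and the z_c terms cancel.
Column A: 3.99×2810 + 28.1×ρ + (z_c − 32.09)×3290
Column B: 0.34×0 + 22.5×2730 + (z_c − 0.34 − 22.5)×3290
The z_c×3290 term appears on both sides and cancels. Collect the known terms of each column as K = Σ(ρt)_known − 3290 × (depth of known layers): K_A = 11211.9 − 3290×32.09 = −94364.2; K_B = 61425 − 3290×(0.34 + 22.5) = −13718.6.
Balance: K_A + 28.1×ρ = K_B, so ρ = (K_B − K_A)/28.1 = 80645.6/28.1 = 2870 kg/m³.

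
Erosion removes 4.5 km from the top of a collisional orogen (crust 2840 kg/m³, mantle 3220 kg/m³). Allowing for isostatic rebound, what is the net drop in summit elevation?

0.531 km

Rebound u = e ρ_c/ρ_m = 4.5 km × 2840/3220 = 3.969 km.
Net surface drop = e − u = 4.5 km − 3.969 km = e (ρ_m − ρ_c)/ρ_m = 0.531 km.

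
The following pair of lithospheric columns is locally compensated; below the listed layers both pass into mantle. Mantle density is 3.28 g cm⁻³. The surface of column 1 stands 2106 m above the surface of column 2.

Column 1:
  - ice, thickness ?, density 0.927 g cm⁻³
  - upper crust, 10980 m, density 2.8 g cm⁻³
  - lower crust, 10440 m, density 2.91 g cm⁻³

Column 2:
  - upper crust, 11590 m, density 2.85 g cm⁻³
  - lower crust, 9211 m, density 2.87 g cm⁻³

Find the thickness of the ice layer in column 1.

2780 m

Take the compensation level at the base of the deeper column (depth z_c below the surface of column 1) and equate Σ ρ_i t_i down to z_c; mantle fills any gap and the z_c terms cancel.
Column 1: x×0.927 + 10980×2.8 + 10440×2.91 + (z_c − 21420 − x)×3.28
Column 2: 2106×0 + 11590×2.85 + 9211×2.87 + (z_c − 2106 − 20801)×3.28
The z_c×3.28 term appears on both sides and cancels. Collect the known terms of each column as K = Σ(ρt)_known − 3.28 × (depth of known layers): K_1 = 61124.4 − 3.28×21420 = −9133.2; K_2 = 59467.07 − 3.28×(2106 + 20801) = −15667.89.
Balance: K_1 − x×(3.28 − 0.927) = K_2, so x = (K_1 − K_2)/(3.28 − 0.927) = 6534.69/2.353 = 2780 m.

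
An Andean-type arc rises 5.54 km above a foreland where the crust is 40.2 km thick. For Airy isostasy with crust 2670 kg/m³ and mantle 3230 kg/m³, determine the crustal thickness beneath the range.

72.2 km

Root depth r = h ρ_c / (ρ_m − ρ_c) = 5.54 km × 2670 / 560 = 26.41 km.
Total thickness = T + h + r = 40.2 km + 5.54 km + 26.41 km = 72.2 km.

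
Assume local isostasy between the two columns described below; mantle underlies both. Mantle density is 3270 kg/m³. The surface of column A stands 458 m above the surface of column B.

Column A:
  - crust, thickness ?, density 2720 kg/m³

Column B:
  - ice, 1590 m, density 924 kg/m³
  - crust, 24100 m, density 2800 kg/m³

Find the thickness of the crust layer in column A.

Take the compensation level at the base of the deeper column (depth z_c below the surface of column A) and equate Σ ρ_i t_i down to z_c; mantle fills any gap and the z_c terms cancel.
Column A: x×2720 + (z_c − 0 − x)×3270
Column B: 458×0 + 1590×924 + 24100×2800 + (z_c − 458 − 25690)×3270
The z_c×3270 term appears on both sides and cancels. Collect the known terms of each column as K = Σ(ρt)_known − 3270 × (depth of known layers): K_A = 0 − 3270×0 = 0; K_B = 68949160 − 3270×(458 + 25690) = −16554800.
Balance: K_A − x×(3270 − 2720) = K_B, so x = (K_A − K_B)/(3270 − 2720) = 16554800/550 = 30100 m.

30100 m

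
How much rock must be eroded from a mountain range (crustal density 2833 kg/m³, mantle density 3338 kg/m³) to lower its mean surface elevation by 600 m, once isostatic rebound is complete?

Net drop Δ = e − u = e − e ρ_c/ρ_m = e (ρ_m − ρ_c)/ρ_m.
e = Δ ρ_m/(ρ_m − ρ_c) = 600 m × 3338/505 = 3970 m.

3970 m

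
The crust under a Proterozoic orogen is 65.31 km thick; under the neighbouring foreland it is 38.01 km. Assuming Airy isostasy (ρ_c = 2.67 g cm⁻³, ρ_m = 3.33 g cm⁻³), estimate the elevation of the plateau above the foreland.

5.41 km

Excess crust Δ = 65.31 km − 38.01 km = 27.3 km, split between elevation h and root r with h + r = Δ.
Airy balance ρ_c h = (ρ_m − ρ_c) r gives r = h ρ_c/(ρ_m − ρ_c), so h (1 + ρ_c/(ρ_m − ρ_c)) = Δ, i.e. h = Δ (ρ_m − ρ_c)/ρ_m.
h = 27.3 km × 0.66/3.33 = 5.41 km.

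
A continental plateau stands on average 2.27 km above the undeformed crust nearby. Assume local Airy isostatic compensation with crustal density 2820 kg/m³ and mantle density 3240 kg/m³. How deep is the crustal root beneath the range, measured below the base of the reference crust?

15.2 km

Equating mass per unit area of the two columns: the weight of the topography is balanced by the buoyancy of the root, ρ_c h = (ρ_m − ρ_c) r.
r = h · ρ_c / (ρ_m − ρ_c) = 2.27 km × 2820 / (3240 − 2820) = 15.2 km.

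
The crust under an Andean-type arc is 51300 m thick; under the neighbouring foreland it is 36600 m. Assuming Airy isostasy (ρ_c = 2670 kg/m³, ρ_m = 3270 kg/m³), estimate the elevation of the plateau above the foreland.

Excess crust Δ = 51300 m − 36600 m = 14700 m, split between elevation h and root r with h + r = Δ.
Airy balance ρ_c h = (ρ_m − ρ_c) r gives r = h ρ_c/(ρ_m − ρ_c), so h (1 + ρ_c/(ρ_m − ρ_c)) = Δ, i.e. h = Δ (ρ_m − ρ_c)/ρ_m.
h = 14700 m × 600/3270 = 2700 m.

2700 m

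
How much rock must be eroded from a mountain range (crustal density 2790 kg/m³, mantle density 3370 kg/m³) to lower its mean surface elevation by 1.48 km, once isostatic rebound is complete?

Net drop Δ = e − u = e − e ρ_c/ρ_m = e (ρ_m − ρ_c)/ρ_m.
e = Δ ρ_m/(ρ_m − ρ_c) = 1.48 km × 3370/580 = 8.6 km.

8.6 km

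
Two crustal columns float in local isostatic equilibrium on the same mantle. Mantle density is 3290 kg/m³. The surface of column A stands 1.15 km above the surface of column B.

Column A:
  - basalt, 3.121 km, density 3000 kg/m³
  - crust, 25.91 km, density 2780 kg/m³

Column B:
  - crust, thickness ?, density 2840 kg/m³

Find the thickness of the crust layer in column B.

Take the compensation level at the base of the deeper column (depth z_c below the surface of column A) and equate Σ ρ_i t_i down to z_c; mantle fills any gap and the z_c terms cancel.
Column A: 3.121×3000 + 25.91×2780 + (z_c − 29.031)×3290
Column B: 1.15×0 + x×2840 + (z_c − 1.15 − 0 − x)×3290
The z_c×3290 term appears on both sides and cancels. Collect the known terms of each column as K = Σ(ρt)_known − 3290 × (depth of known layers): K_A = 81392.8 − 3290×29.031 = −14119.19; K_B = 0 − 3290×(1.15 + 0) = −3783.5.
Balance: K_A = K_B − x×(3290 − 2840), so x = (K_B − K_A)/(3290 − 2840) = 10335.7/450 = 23 km.

23 km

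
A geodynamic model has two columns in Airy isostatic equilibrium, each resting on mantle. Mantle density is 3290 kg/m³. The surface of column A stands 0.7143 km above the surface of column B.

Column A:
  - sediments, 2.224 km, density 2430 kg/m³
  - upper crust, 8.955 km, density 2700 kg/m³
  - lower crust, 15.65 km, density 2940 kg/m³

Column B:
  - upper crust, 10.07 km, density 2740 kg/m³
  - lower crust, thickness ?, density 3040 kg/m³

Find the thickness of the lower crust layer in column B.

Take the compensation level at the base of the deeper column (depth z_c below the surface of column A) and equate Σ ρ_i t_i down to z_c; mantle fills any gap and the z_c terms cancel.
Column A: 2.224×2430 + 8.955×2700 + 15.65×2940 + (z_c − 26.829)×3290
Column B: 0.7143×0 + 10.07×2740 + x×3040 + (z_c − 0.7143 − 10.07 − x)×3290
The z_c×3290 term appears on both sides and cancels. Collect the known terms of each column as K = Σ(ρt)_known − 3290 × (depth of known layers): K_A = 75593.82 − 3290×26.829 = −12673.59; K_B = 27591.8 − 3290×(0.7143 + 10.07) = −7888.547.
Balance: K_A = K_B − x×(3290 − 3040), so x = (K_B − K_A)/(3290 − 3040) = 4785.04/250 = 19.1 km.

19.1 km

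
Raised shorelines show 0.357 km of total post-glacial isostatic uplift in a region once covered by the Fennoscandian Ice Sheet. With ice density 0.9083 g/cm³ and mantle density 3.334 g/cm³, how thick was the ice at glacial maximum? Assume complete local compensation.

u = t ρ_ice/ρ_m → t = u ρ_m/ρ_ice = 0.357 km × 3.334/0.9083 = 1.31 km.

1.31 km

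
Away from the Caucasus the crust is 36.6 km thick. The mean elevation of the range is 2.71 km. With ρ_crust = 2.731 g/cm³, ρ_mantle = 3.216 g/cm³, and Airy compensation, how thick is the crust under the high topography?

Root depth r = h ρ_c / (ρ_m − ρ_c) = 2.71 km × 2.731 / 0.485 = 15.26 km.
Total thickness = T + h + r = 36.6 km + 2.71 km + 15.26 km = 54.6 km.

54.6 km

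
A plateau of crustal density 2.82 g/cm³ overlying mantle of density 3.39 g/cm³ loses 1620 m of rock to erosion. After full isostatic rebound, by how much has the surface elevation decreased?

Rebound u = e ρ_c/ρ_m = 1620 m × 2.82/3.39 = 1348 m.
Net surface drop = e − u = 1620 m − 1348 m = e (ρ_m − ρ_c)/ρ_m = 272 m.

272 m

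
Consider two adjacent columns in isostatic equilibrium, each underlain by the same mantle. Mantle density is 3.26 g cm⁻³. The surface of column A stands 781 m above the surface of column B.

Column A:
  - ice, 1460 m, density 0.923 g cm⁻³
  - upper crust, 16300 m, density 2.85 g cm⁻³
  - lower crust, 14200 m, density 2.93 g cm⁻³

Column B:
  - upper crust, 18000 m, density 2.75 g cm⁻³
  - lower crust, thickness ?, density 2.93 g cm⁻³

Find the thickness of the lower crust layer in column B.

9260 m

Take the compensation level at the base of the deeper column (depth z_c below the surface of column A) and equate Σ ρ_i t_i down to z_c; mantle fills any gap and the z_c terms cancel.
Column A: 1460×0.923 + 16300×2.85 + 14200×2.93 + (z_c − 31960)×3.26
Column B: 781×0 + 18000×2.75 + x×2.93 + (z_c − 781 − 18000 − x)×3.26
The z_c×3.26 term appears on both sides and cancels. Collect the known terms of each column as K = Σ(ρt)_known − 3.26 × (depth of known layers): K_A = 89408.58 − 3.26×31960 = −14781.02; K_B = 49500 − 3.26×(781 + 18000) = −11726.06.
Balance: K_A = K_B − x×(3.26 − 2.93), so x = (K_B − K_A)/(3.26 − 2.93) = 3054.96/0.33 = 9260 m.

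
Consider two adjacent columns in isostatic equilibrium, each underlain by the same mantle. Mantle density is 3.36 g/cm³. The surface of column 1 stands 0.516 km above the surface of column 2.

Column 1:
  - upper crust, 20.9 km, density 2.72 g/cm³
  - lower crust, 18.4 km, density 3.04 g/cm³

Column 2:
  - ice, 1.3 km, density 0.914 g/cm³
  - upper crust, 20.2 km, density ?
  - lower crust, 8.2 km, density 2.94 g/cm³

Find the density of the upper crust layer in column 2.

Take the compensation level at the base of the deeper column (depth z_c below the surface of column 1) and equate Σ ρ_i t_i down to z_c; mantle fills any gap and the z_c terms cancel.
Column 1: 20.9×2.72 + 18.4×3.04 + (z_c − 39.3)×3.36
Column 2: 0.516×0 + 1.3×0.914 + 20.2×ρ + 8.2×2.94 + (z_c − 0.516 − 29.7)×3.36
The z_c×3.36 term appears on both sides and cancels. Collect the known terms of each column as K = Σ(ρt)_known − 3.36 × (depth of known layers): K_1 = 112.784 − 3.36×39.3 = −19.264; K_2 = 25.2962 − 3.36×(0.516 + 29.7) = −76.22956.
Balance: K_1 = K_2 + 20.2×ρ, so ρ = (K_1 − K_2)/20.2 = 56.9656/20.2 = 2.82 g/cm³.

2.82 g/cm³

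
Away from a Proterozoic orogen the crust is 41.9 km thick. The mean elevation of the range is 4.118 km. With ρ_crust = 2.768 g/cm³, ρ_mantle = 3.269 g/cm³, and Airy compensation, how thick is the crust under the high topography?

68.8 km

Root depth r = h ρ_c / (ρ_m − ρ_c) = 4.118 km × 2.768 / 0.501 = 22.75 km.
Total thickness = T + h + r = 41.9 km + 4.118 km + 22.75 km = 68.8 km.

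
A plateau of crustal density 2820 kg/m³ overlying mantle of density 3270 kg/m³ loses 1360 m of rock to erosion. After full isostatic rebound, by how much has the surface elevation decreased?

187 m

Rebound u = e ρ_c/ρ_m = 1360 m × 2820/3270 = 1173 m.
Net surface drop = e − u = 1360 m − 1173 m = e (ρ_m − ρ_c)/ρ_m = 187 m.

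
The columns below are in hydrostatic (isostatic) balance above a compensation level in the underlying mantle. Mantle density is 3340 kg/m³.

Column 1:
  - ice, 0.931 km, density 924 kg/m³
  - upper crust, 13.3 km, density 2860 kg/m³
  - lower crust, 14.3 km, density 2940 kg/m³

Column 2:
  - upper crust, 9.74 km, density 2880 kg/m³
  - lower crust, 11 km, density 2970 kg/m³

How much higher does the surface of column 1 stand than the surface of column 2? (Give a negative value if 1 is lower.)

For any compensation level in the mantle, the mantle terms cancel and isostasy reduces to e = (Σt_1 − Σt_2) − (Σ(ρt)_1 − Σ(ρt)_2) / ρ_m.
Σt_1 = 28.531 km; Σt_2 = 20.74 km; Σ(ρt)_1 = 80940.244; Σ(ρt)_2 = 60721.2 (in km·kg/m³).
e = (28.531 − 20.74) − (80940.244 − 60721.2) / 3340 = 1.74 km.

1.74 km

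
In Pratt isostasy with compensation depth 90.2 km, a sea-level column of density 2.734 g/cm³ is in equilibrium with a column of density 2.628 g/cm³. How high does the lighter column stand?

ρ_ref D = ρ (D + h) → h = D (ρ_ref − ρ)/ρ.
h = 90.2 km × (2.734 − 2.628)/2.628 = 3.64 km.

3.64 km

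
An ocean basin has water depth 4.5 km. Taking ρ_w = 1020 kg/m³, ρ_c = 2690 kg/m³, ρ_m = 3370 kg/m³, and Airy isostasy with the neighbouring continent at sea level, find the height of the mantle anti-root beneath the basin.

For local isostatic compensation: replacing crust with seawater at the top is compensated by replacing crust with mantle at the base: d (ρ_c − ρ_w) = a (ρ_m − ρ_c).
a = d (ρ_c − ρ_w)/(ρ_m − ρ_c) = 4.5 km × 1670/680 = 11.1 km.

11.1 km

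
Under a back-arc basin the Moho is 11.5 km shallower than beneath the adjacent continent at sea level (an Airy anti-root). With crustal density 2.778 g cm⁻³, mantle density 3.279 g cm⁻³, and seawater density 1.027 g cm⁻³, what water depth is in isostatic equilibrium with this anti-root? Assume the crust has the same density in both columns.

3.29 km

Replacing a thickness d of crust by seawater at the top must be balanced by replacing crust with mantle at the base: d (ρ_c − ρ_w) = a (ρ_m − ρ_c).
d = a (ρ_m − ρ_c)/(ρ_c − ρ_w) = 11.5 km × 0.501/1.751 = 3.29 km.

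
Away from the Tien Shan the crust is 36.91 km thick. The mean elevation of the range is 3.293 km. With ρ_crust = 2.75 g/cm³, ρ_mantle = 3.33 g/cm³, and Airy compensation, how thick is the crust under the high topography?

55.8 km

Root depth r = h ρ_c / (ρ_m − ρ_c) = 3.293 km × 2.75 / 0.58 = 15.61 km.
Total thickness = T + h + r = 36.91 km + 3.293 km + 15.61 km = 55.8 km.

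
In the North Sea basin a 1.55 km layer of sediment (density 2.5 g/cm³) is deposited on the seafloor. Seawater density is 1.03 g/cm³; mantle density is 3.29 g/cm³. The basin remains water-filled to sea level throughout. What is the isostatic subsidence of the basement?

1.01 km

Submarine loading: the sediment displaces seawater, and the subsidence is in turn flooded, so s (ρ_m − ρ_w) = t (ρ_sed − ρ_w).
s = 1.55 km × (2.5 − 1.03) / (3.29 − 1.03) = 1.01 km.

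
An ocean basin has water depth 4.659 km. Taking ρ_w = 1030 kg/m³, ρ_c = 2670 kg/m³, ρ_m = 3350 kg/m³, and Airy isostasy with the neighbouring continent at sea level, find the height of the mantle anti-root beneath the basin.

For local isostatic compensation: replacing crust with seawater at the top is compensated by replacing crust with mantle at the base: d (ρ_c − ρ_w) = a (ρ_m − ρ_c).
a = d (ρ_c − ρ_w)/(ρ_m − ρ_c) = 4.659 km × 1640/680 = 11.2 km.

11.2 km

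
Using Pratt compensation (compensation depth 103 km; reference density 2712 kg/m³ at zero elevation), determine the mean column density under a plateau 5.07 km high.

Pratt balance: ρ_ref D = ρ (D + h).
ρ = ρ_ref D/(D + h) = 2712 × 103 km/(103 km + 5.07 km) = 2580 kg/m³.

2580 kg/m³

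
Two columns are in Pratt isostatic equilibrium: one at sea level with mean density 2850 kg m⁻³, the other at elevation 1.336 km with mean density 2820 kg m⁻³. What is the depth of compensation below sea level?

126 km

ρ_ref D = ρ (D + h) → D (ρ_ref − ρ) = ρ h.
D = ρ h/(ρ_ref − ρ) = 2820 × 1.336 km/(2850 − 2820) = 126 km.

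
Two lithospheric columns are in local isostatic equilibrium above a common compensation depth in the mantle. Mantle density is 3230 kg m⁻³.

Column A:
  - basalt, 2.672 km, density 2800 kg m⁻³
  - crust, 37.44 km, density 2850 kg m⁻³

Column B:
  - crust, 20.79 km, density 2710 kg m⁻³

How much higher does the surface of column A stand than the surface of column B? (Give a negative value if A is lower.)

For any compensation level in the mantle, the mantle terms cancel and isostasy reduces to e = (Σt_A − Σt_B) − (Σ(ρt)_A − Σ(ρt)_B) / ρ_m.
Σt_A = 40.112 km; Σt_B = 20.79 km; Σ(ρt)_A = 114185.6; Σ(ρt)_B = 56340.9 (in km·kg m⁻³).
e = (40.112 − 20.79) − (114185.6 − 56340.9) / 3230 = 1.41 km.

1.41 km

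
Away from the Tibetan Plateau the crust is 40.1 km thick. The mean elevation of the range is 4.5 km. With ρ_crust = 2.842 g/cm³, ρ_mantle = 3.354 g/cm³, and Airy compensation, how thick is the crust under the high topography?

Root depth r = h ρ_c / (ρ_m − ρ_c) = 4.5 km × 2.842 / 0.512 = 24.98 km.
Total thickness = T + h + r = 40.1 km + 4.5 km + 24.98 km = 69.6 km.

69.6 km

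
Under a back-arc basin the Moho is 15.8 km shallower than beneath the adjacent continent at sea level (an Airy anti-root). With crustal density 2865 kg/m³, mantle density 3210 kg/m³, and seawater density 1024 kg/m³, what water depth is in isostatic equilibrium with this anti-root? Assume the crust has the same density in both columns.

2.96 km

Replacing a thickness d of crust by seawater at the top must be balanced by replacing crust with mantle at the base: d (ρ_c − ρ_w) = a (ρ_m − ρ_c).
d = a (ρ_m − ρ_c)/(ρ_c − ρ_w) = 15.8 km × 345/1841 = 2.96 km.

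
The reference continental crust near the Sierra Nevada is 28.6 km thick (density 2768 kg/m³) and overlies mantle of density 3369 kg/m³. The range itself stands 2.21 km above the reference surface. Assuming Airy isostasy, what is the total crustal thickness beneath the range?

41 km

Root depth r = h ρ_c / (ρ_m − ρ_c) = 2.21 km × 2768 / 601 = 10.18 km.
Total thickness = T + h + r = 28.6 km + 2.21 km + 10.18 km = 41 km.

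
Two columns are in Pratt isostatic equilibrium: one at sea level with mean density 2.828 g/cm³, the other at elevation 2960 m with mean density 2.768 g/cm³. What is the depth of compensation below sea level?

137000 m

ρ_ref D = ρ (D + h) → D (ρ_ref − ρ) = ρ h.
D = ρ h/(ρ_ref − ρ) = 2.768 × 2960 m/(2.828 − 2.768) = 137000 m.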